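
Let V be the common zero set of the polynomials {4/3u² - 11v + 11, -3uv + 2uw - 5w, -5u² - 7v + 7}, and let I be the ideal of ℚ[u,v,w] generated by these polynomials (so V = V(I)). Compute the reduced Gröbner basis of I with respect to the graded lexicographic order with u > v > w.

f_1 = 4/3u² - 11v + 11, LT = u².
f_2 = -3uv + 2uw - 5w, LT = uv.
f_3 = -5u² - 7v + 7, LT = u².

S(f_1,f_2): lcm = u²v. S = ⅔u²w - 5/3uw - 33/4v² + 33/4v.
  leading term u²w: subtract (½w)·f_1 from ⅔u²w - 5/3uw - 33/4v² + 33/4v → -5/3uw - 33/4v² + 11/2vw + 33/4v - 11/2w
  leading term uw: no divisor's leading term divides it; move -5/3uw to the remainder.
  leading term v²: no divisor's leading term divides it; move -33/4v² to the remainder.
  leading term vw: no divisor's leading term divides it; move 11/2vw to the remainder.
  leading term v: no divisor's leading term divides it; move 33/4v to the remainder.
  leading term w: no divisor's leading term divides it; move -11/2w to the remainder.
  remainder -5/3uw - 33/4v² + 11/2vw + 33/4v - 11/2w ≠ 0; add g_4 = -5/3uw - 33/4v² + 11/2vw + 33/4v - 11/2w to the basis.

S(f_1,f_3): lcm = u². S = -193/20v + 193/20.
  leading term v: no divisor's leading term divides it; move -193/20v to the remainder.
  leading term 1: no divisor's leading term divides it; move 193/20 to the remainder.
  remainder -193/20v + 193/20 ≠ 0; add g_5 = -193/20v + 193/20 to the basis.

S(f_2,f_3): lcm = u²v. S = -⅔u²w + 5/3uw - 7/5v² + 7/5v.
  leading term u²w: subtract (-½w)·f_1 from -⅔u²w + 5/3uw - 7/5v² + 7/5v → 5/3uw - 7/5v² - 11/2vw + 7/5v + 11/2w
  leading term uw: subtract (-1)·g_4 from 5/3uw - 7/5v² - 11/2vw + 7/5v + 11/2w → -193/20v² + 193/20v
  leading term v²: subtract (v)·g_5 from -193/20v² + 193/20v → 0
  remainder 0.

S(f_1,g_4): lcm = u²w. S = -99/20uv² + 33/10uvw + 99/20uv - 33/10uw - 33/4vw + 33/4w.
  leading term uv²: subtract (33/20v)·f_2 from -99/20uv² + 33/10uvw + 99/20uv - 33/10uw - 33/4vw + 33/4w → 99/20uv - 33/10uw + 33/4w
  leading term uv: subtract (-33/20)·f_2 from 99/20uv - 33/10uw + 33/4w → 0
  remainder 0.

S(f_2,g_4): lcm = uvw. S = -⅔uw² - 99/20v³ + 33/10v²w + 99/20v² - 33/10vw + 5/3w².
  leading term uw²: subtract (⅖w)·g_4 from -⅔uw² - 99/20v³ + 33/10v²w + 99/20v² - 33/10vw + 5/3w² → -99/20v³ + 33/5v²w - 11/5vw² + 99/20v² - 33/5vw + 58/15w²
  leading term v³: subtract (99/193v²)·g_5 from -99/20v³ + 33/5v²w - 11/5vw² + 99/20v² - 33/5vw + 58/15w² → 33/5v²w - 11/5vw² - 33/5vw + 58/15w²
  leading term v²w: subtract (-132/193vw)·g_5 from 33/5v²w - 11/5vw² - 33/5vw + 58/15w² → -11/5vw² + 58/15w²
  leading term vw²: subtract (44/193w²)·g_5 from -11/5vw² + 58/15w² → 5/3w²
  leading term w²: no divisor's leading term divides it; move 5/3w² to the remainder.
  remainder 5/3w² ≠ 0; add g_6 = 5/3w² to the basis.

S(f_3,g_4): lcm = u²w. S = -99/20uv² + 33/10uvw + 99/20uv - 33/10uw + 7/5vw - 7/5w.
  leading term uv²: subtract (33/20v)·f_2 from -99/20uv² + 33/10uvw + 99/20uv - 33/10uw + 7/5vw - 7/5w → 99/20uv - 33/10uw + 193/20vw - 7/5w
  leading term uv: subtract (-33/20)·f_2 from 99/20uv - 33/10uw + 193/20vw - 7/5w → 193/20vw - 193/20w
  leading term vw: subtract (-w)·g_5 from 193/20vw - 193/20w → 0
  remainder 0.

S(f_1,g_5): leading monomials are coprime, so the S-polynomial reduces to 0 (Buchberger's first criterion).
S(f_2,g_5): lcm = uv. S = -⅔uw + u + 5/3w.
  leading term uw: subtract (⅖)·g_4 from -⅔uw + u + 5/3w → 33/10v² - 11/5vw + u - 33/10v + 58/15w
  leading term v²: subtract (-66/193v)·g_5 from 33/10v² - 11/5vw + u - 33/10v + 58/15w → -11/5vw + u + 58/15w
  leading term vw: subtract (44/193w)·g_5 from -11/5vw + u + 58/15w → u + 5/3w
  leading term u: no divisor's leading term divides it; move u to the remainder.
  leading term w: no divisor's leading term divides it; move 5/3w to the remainder.
  remainder u + 5/3w ≠ 0; add g_7 = u + 5/3w to the basis.

S(f_3,g_5): leading monomials are coprime, so the S-polynomial reduces to 0 (Buchberger's first criterion).
S(g_4,g_5): leading monomials are coprime, so the S-polynomial reduces to 0 (Buchberger's first criterion).
S(f_1,g_6): leading monomials are coprime, so the S-polynomial reduces to 0 (Buchberger's first criterion).
S(f_2,g_6): leading monomials are coprime, so the S-polynomial reduces to 0 (Buchberger's first criterion).
S(f_3,g_6): leading monomials are coprime, so the S-polynomial reduces to 0 (Buchberger's first criterion).
S(g_4,g_6): lcm = uw². S = 99/20v²w - 33/10vw² - 99/20vw + 33/10w².
  leading term v²w: subtract (-99/193vw)·g_5 from 99/20v²w - 33/10vw² - 99/20vw + 33/10w² → -33/10vw² + 33/10w²
  leading term vw²: subtract (66/193w²)·g_5 from -33/10vw² + 33/10w² → 0
  remainder 0.

S(g_5,g_6): leading monomials are coprime, so the S-polynomial reduces to 0 (Buchberger's first criterion).
S(f_1,g_7): lcm = u². S = -5/3uw - 33/4v + 33/4.
  leading term uw: subtract (1)·g_4 from -5/3uw - 33/4v + 33/4 → 33/4v² - 11/2vw - 33/2v + 11/2w + 33/4
  leading term v²: subtract (-165/193v)·g_5 from 33/4v² - 11/2vw - 33/2v + 11/2w + 33/4 → -11/2vw - 33/4v + 11/2w + 33/4
  leading term vw: subtract (110/193w)·g_5 from -11/2vw - 33/4v + 11/2w + 33/4 → -33/4v + 33/4
  leading term v: subtract (165/193)·g_5 from -33/4v + 33/4 → 0
  remainder 0.

S(f_2,g_7): lcm = uv. S = -⅔uw - 5/3vw + 5/3w.
  leading term uw: subtract (⅖)·g_4 from -⅔uw - 5/3vw + 5/3w → 33/10v² - 58/15vw - 33/10v + 58/15w
  leading term v²: subtract (-66/193v)·g_5 from 33/10v² - 58/15vw - 33/10v + 58/15w → -58/15vw + 58/15w
  leading term vw: subtract (232/579w)·g_5 from -58/15vw + 58/15w → 0
  remainder 0.

S(f_3,g_7): lcm = u². S = -5/3uw + 7/5v - 7/5.
  leading term uw: subtract (1)·g_4 from -5/3uw + 7/5v - 7/5 → 33/4v² - 11/2vw - 137/20v + 11/2w - 7/5
  leading term v²: subtract (-165/193v)·g_5 from 33/4v² - 11/2vw - 137/20v + 11/2w - 7/5 → -11/2vw + 7/5v + 11/2w - 7/5
  leading term vw: subtract (110/193w)·g_5 from -11/2vw + 7/5v + 11/2w - 7/5 → 7/5v - 7/5
  leading term v: subtract (-28/193)·g_5 from 7/5v - 7/5 → 0
  remainder 0.

S(g_4,g_7): lcm = uw. S = 99/20v² - 33/10vw - 5/3w² - 99/20v + 33/10w.
  leading term v²: subtract (-99/193v)·g_5 from 99/20v² - 33/10vw - 5/3w² - 99/20v + 33/10w → -33/10vw - 5/3w² + 33/10w
  leading term vw: subtract (66/193w)·g_5 from -33/10vw - 5/3w² + 33/10w → -5/3w²
  leading term w²: subtract (-1)·g_6 from -5/3w² → 0
  remainder 0.

S(g_5,g_7): leading monomials are coprime, so the S-polynomial reduces to 0 (Buchberger's first criterion).
S(g_6,g_7): leading monomials are coprime, so the S-polynomial reduces to 0 (Buchberger's first criterion).
Every S-polynomial of the final basis reduces to 0, so we have a Gröbner basis.
Inter-reduce: drop elements whose leading term is divisible by another's, tail-reduce, and make monic.

G = {w², u + 5/3w, v - 1}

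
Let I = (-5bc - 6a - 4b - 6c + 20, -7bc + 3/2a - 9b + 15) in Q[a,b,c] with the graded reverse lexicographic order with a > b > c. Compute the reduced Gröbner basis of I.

Buchberger's algorithm terminates because the ascending chain of leading-term ideals stabilizes.

f_1 = -5bc - 6a - 4b - 6c + 20, LT = bc.
f_2 = -7bc + 3/2a - 9b + 15, LT = bc.

S(f_1,f_2): lcm = bc. S = 99/70a - 17/35b + 6/5c - 13/7.
  leading term a: no divisor's leading term divides it; move 99/70a to the remainder.
  leading term b: no divisor's leading term divides it; move -17/35b to the remainder.
  leading term c: no divisor's leading term divides it; move 6/5c to the remainder.
  leading term 1: no divisor's leading term divides it; move -13/7 to the remainder.
  remainder 99/70a - 17/35b + 6/5c - 13/7 ≠ 0; add g_3 = 99/70a - 17/35b + 6/5c - 13/7 to the basis.

The other S-polynomials (S(f_1,g_3), S(f_2,g_3)) all reduce to 0 modulo the current basis, so we have a Gröbner basis.
Inter-reduce: drop elements whose leading term is divisible by another's, tail-reduce, and make monic.

G = {bc + 40/33b + 2/11c - 80/33, a - 34/99b + 28/33c - 130/99}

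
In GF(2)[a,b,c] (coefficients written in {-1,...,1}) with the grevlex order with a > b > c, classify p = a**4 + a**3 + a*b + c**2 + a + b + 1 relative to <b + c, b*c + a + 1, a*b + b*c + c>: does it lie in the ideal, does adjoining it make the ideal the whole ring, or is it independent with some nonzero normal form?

First compute the reduced Gröbner basis of I by Buchberger's algorithm.
f_1 = b + c, LT = b.
f_2 = b*c + a + 1, LT = b*c.
f_3 = a*b + b*c + c, LT = a*b.

S(f_1,f_2): lcm = b*c. S = c**2 + a + 1.
  reduce S modulo (f_1, f_2, f_3):
  remainder c**2 + a + 1 ≠ 0; add h_4 = c**2 + a + 1 to the basis.

S(f_1,f_3): lcm = a*b. S = a*c + b*c + c.
  reduce S modulo (f_1, f_2, f_3, h_4):
  remainder a*c + a + c + 1 ≠ 0; add h_5 = a*c + a + c + 1 to the basis.

S(f_2,f_3): lcm = a*b*c. S = b*c**2 + a**2 + c**2 + a.
  reduce S modulo (f_1, f_2, f_3, h_4, h_5):
  remainder a**2 + a ≠ 0; add h_6 = a**2 + a to the basis.

The other S-polynomials (S(f_1,h_4), S(f_2,h_4), S(f_3,h_4), S(f_1,h_5), S(f_2,h_5), S(f_3,h_5), S(h_4,h_5), S(f_1,h_6), S(f_2,h_6), S(f_3,h_6), S(h_4,h_6), S(h_5,h_6)) all reduce to 0 modulo the current basis, so we have a Gröbner basis.
Inter-reduce: drop elements whose leading term is divisible by another's, tail-reduce, and make monic.
Reduced Gröbner basis: {a**2 + a, a*c + a + c + 1, c**2 + a + 1, b + c}.
Label its elements g_1 = a**2 + a, g_2 = a*c + a + c + 1, g_3 = c**2 + a + 1, g_4 = b + c.

Reduce p = a**4 + a**3 + a*b + c**2 + a + b + 1 modulo G:
  leading term a**4: subtract (a**2)·g_1 from a**4 + a**3 + a*b + c**2 + a + b + 1 → a*b + c**2 + a + b + 1
  leading term a*b: subtract (a)·g_4 from a*b + c**2 + a + b + 1 → a*c + c**2 + a + b + 1
  leading term a*c: subtract (1)·g_2 from a*c + c**2 + a + b + 1 → c**2 + b + c
  leading term c**2: subtract (1)·g_3 from c**2 + b + c → a + b + c + 1
  leading term a: no divisor's leading term divides it; move a to the remainder.
  leading term b: subtract (1)·g_4 from b + c + 1 → 1
  leading term 1: no divisor's leading term divides it; move 1 to the remainder.
  normal form = a + 1.
The normal form is nonzero, so p ∉ I. Since p minus its normal form lies in I, I + (p) = I + (r) where r = a + 1; decide whether this ideal is the whole ring.
Run Buchberger on G together with r (pairs among the g_i already reduce to 0 since G is a Gröbner basis):
g_1 = a**2 + a, LT = a**2.
g_2 = a*c + a + c + 1, LT = a*c.
g_3 = c**2 + a + 1, LT = c**2.
g_4 = b + c, LT = b.
r = a + 1, LT = a.

The S-polynomials (S(g_1,g_2), S(g_1,g_3), S(g_1,g_4), S(g_1,r), S(g_2,g_3), S(g_2,g_4), S(g_2,r), S(g_3,g_4), S(g_3,r), S(g_4,r)) all reduce to 0 modulo the current basis, so we have a Gröbner basis.
Inter-reduce: drop elements whose leading term is divisible by another's, tail-reduce, and make monic.
Reduced Gröbner basis: {c**2, a + 1, b + c}.
The reduced Gröbner basis of I + (p) is {c**2, a + 1, b + c} ≠ {1}, a proper ideal, so the enlarged system stays consistent: p is independent of I, with normal form a + 1.

a**4 + a**3 + a*b + c**2 + a + b + 1 is independent of I; its normal form modulo I is a + 1.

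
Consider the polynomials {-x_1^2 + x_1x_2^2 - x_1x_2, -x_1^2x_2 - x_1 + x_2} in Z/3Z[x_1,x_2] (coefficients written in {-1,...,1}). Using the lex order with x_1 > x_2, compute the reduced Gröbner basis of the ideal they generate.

f_1 = -x_1^2 + x_1x_2^2 - x_1x_2, LT = x_1^2.
f_2 = -x_1^2x_2 - x_1 + x_2, LT = x_1^2x_2.

S(f_1,f_2): lcm = x_1^2x_2. S = -x_1x_2^3 + x_1x_2^2 - x_1 + x_2.
  leading term x_1x_2^3: no divisor's leading term divides it; move -x_1x_2^3 to the remainder.
  leading term x_1x_2^2: no divisor's leading term divides it; move x_1x_2^2 to the remainder.
  leading term x_1: no divisor's leading term divides it; move -x_1 to the remainder.
  leading term x_2: no divisor's leading term divides it; move x_2 to the remainder.
  remainder -x_1x_2^3 + x_1x_2^2 - x_1 + x_2 ≠ 0; add g_3 = -x_1x_2^3 + x_1x_2^2 - x_1 + x_2 to the basis.

S(f_1,g_3): lcm = x_1^2x_2^3. S = x_1^2x_2^2 - x_1^2 - x_1x_2^5 + x_1x_2^4 + x_1x_2.
  leading term x_1^2x_2^2: subtract (-x_2^2)·f_1 from x_1^2x_2^2 - x_1^2 - x_1x_2^5 + x_1x_2^4 + x_1x_2 → -x_1^2 - x_1x_2^5 - x_1x_2^4 - x_1x_2^3 + x_1x_2
  leading term x_1^2: subtract (1)·f_1 from -x_1^2 - x_1x_2^5 - x_1x_2^4 - x_1x_2^3 + x_1x_2 → -x_1x_2^5 - x_1x_2^4 - x_1x_2^3 - x_1x_2^2 - x_1x_2
  leading term x_1x_2^5: subtract (x_2^2)·g_3 from -x_1x_2^5 - x_1x_2^4 - x_1x_2^3 - x_1x_2^2 - x_1x_2 → x_1x_2^4 - x_1x_2^3 - x_1x_2 - x_2^3
  leading term x_1x_2^4: subtract (-x_2)·g_3 from x_1x_2^4 - x_1x_2^3 - x_1x_2 - x_2^3 → x_1x_2 - x_2^3 + x_2^2
  leading term x_1x_2: no divisor's leading term divides it; move x_1x_2 to the remainder.
  leading term x_2^3: no divisor's leading term divides it; move -x_2^3 to the remainder.
  leading term x_2^2: no divisor's leading term divides it; move x_2^2 to the remainder.
  remainder x_1x_2 - x_2^3 + x_2^2 ≠ 0; add g_4 = x_1x_2 - x_2^3 + x_2^2 to the basis.

S(g_3,g_4): lcm = x_1x_2^3. S = -x_1x_2^2 + x_1 + x_2^5 - x_2^4 - x_2.
  leading term x_1x_2^2: subtract (-x_2)·g_4 from -x_1x_2^2 + x_1 + x_2^5 - x_2^4 - x_2 → x_1 + x_2^5 + x_2^4 + x_2^3 - x_2
  leading term x_1: no divisor's leading term divides it; move x_1 to the remainder.
  leading term x_2^5: no divisor's leading term divides it; move x_2^5 to the remainder.
  leading term x_2^4: no divisor's leading term divides it; move x_2^4 to the remainder.
  leading term x_2^3: no divisor's leading term divides it; move x_2^3 to the remainder.
  leading term x_2: no divisor's leading term divides it; move -x_2 to the remainder.
  remainder x_1 + x_2^5 + x_2^4 + x_2^3 - x_2 ≠ 0; add g_5 = x_1 + x_2^5 + x_2^4 + x_2^3 - x_2 to the basis.

S(g_3,g_5): lcm = x_1x_2^3. S = -x_1x_2^2 + x_1 - x_2^8 - x_2^7 - x_2^6 + x_2^4 - x_2.
  leading term x_1x_2^2: subtract (-x_2)·g_4 from -x_1x_2^2 + x_1 - x_2^8 - x_2^7 - x_2^6 + x_2^4 - x_2 → x_1 - x_2^8 - x_2^7 - x_2^6 + x_2^3 - x_2
  leading term x_1: subtract (1)·g_5 from x_1 - x_2^8 - x_2^7 - x_2^6 + x_2^3 - x_2 → -x_2^8 - x_2^7 - x_2^6 - x_2^5 - x_2^4
  leading term x_2^8: no divisor's leading term divides it; move -x_2^8 to the remainder.
  leading term x_2^7: no divisor's leading term divides it; move -x_2^7 to the remainder.
  leading term x_2^6: no divisor's leading term divides it; move -x_2^6 to the remainder.
  leading term x_2^5: no divisor's leading term divides it; move -x_2^5 to the remainder.
  leading term x_2^4: no divisor's leading term divides it; move -x_2^4 to the remainder.
  remainder -x_2^8 - x_2^7 - x_2^6 - x_2^5 - x_2^4 ≠ 0; add g_6 = -x_2^8 - x_2^7 - x_2^6 - x_2^5 - x_2^4 to the basis.

S(g_4,g_5): lcm = x_1x_2. S = -x_2^6 - x_2^5 - x_2^4 - x_2^3 - x_2^2.
  leading term x_2^6: no divisor's leading term divides it; move -x_2^6 to the remainder.
  leading term x_2^5: no divisor's leading term divides it; move -x_2^5 to the remainder.
  leading term x_2^4: no divisor's leading term divides it; move -x_2^4 to the remainder.
  leading term x_2^3: no divisor's leading term divides it; move -x_2^3 to the remainder.
  leading term x_2^2: no divisor's leading term divides it; move -x_2^2 to the remainder.
  remainder -x_2^6 - x_2^5 - x_2^4 - x_2^3 - x_2^2 ≠ 0; add g_7 = -x_2^6 - x_2^5 - x_2^4 - x_2^3 - x_2^2 to the basis.

The other S-polynomials (S(f_2,g_3), S(f_1,g_4), S(f_2,g_4), S(f_1,g_5), S(f_2,g_5), S(f_1,g_6), S(f_2,g_6), S(g_3,g_6), S(g_4,g_6), S(g_5,g_6), S(f_1,g_7), S(f_2,g_7), S(g_3,g_7), S(g_4,g_7), S(g_5,g_7), S(g_6,g_7)) all reduce to 0 modulo the current basis, so we have a Gröbner basis.
Inter-reduce: drop elements whose leading term is divisible by another's, tail-reduce, and make monic.

G = {x_1 + x_2^5 + x_2^4 + x_2^3 - x_2, x_2^6 + x_2^5 + x_2^4 + x_2^3 + x_2^2}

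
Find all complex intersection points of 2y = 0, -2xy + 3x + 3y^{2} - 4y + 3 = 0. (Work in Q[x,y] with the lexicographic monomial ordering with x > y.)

Compute a lex Gröbner basis by Buchberger's algorithm.
f_1 = 2y, LT = y.
f_2 = -2xy + 3x + 3y^{2} - 4y + 3, LT = xy.

S(f_1,f_2): lcm = xy. S = \tfrac{3}{2}x + \tfrac{3}{2}y^{2} - 2y + \tfrac{3}{2}.
  leading term x: no divisor's leading term divides it; move \tfrac{3}{2}x to the remainder.
  leading term y^{2}: subtract (\tfrac{3}{4}y)·f_1 from \tfrac{3}{2}y^{2} - 2y + \tfrac{3}{2} → -2y + \tfrac{3}{2}
  leading term y: subtract (-1)·f_1 from -2y + \tfrac{3}{2} → \tfrac{3}{2}
  leading term 1: no divisor's leading term divides it; move \tfrac{3}{2} to the remainder.
  remainder \tfrac{3}{2}x + \tfrac{3}{2} ≠ 0; add h_3 = \tfrac{3}{2}x + \tfrac{3}{2} to the basis.

The other S-polynomials (S(f_1,h_3), S(f_2,h_3)) all reduce to 0 modulo the current basis, so we have a Gröbner basis.
Inter-reduce: drop elements whose leading term is divisible by another's, tail-reduce, and make monic.
Reduced Gröbner basis: {x + 1, y}.

A lex Gröbner basis eliminates variables successively. Here y depends only on y, with roots {0}; lifting each root through the earlier basis elements recovers the full solutions.
  y = 0: the earlier basis element becomes x + 1 = 0, giving x = -1 — point (-1, 0).

{(-1, 0)}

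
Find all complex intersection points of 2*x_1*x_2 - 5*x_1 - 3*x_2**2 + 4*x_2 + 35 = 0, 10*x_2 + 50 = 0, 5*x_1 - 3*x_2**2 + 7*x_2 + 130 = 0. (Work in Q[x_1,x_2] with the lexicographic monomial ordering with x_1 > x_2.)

Compute a lex Gröbner basis by Buchberger's algorithm.
f_1 = 2*x_1*x_2 - 5*x_1 - 3*x_2**2 + 4*x_2 + 35, LT = x_1*x_2.
f_2 = 10*x_2 + 50, LT = x_2.
f_3 = 5*x_1 - 3*x_2**2 + 7*x_2 + 130, LT = x_1.

The S-polynomials (S(f_1,f_2), S(f_1,f_3), S(f_2,f_3)) all reduce to 0 modulo the current basis, so we have a Gröbner basis.
Inter-reduce: drop elements whose leading term is divisible by another's, tail-reduce, and make monic.
Reduced Gröbner basis: {x_1 + 4, x_2 + 5}.

Elimination: the polynomial x_2 + 5 lies in the elimination ideal for x_2, so x_2 ∈ {-5}. For each such x_2, the remaining basis elements (now univariate) give the rest of the solution.
  x_2 = -5: the earlier basis element becomes x_1 + 4 = 0, giving x_1 = -4 — point (-4, -5).
This is the nonlinear analogue of row-reducing a linear system.

{(-4, -5)}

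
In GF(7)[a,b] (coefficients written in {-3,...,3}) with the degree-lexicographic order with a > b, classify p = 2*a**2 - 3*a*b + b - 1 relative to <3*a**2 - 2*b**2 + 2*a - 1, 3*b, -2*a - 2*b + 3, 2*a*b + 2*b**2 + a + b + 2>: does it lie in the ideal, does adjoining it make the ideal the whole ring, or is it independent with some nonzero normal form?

2*a**2 - 3*a*b + b - 1 lies in I (it reduces to 0).

First compute the reduced Gröbner basis of I by Buchberger's algorithm.
f_1 = 3*a**2 - 2*b**2 + 2*a - 1, LT = a**2.
f_2 = 3*b, LT = b.
f_3 = -2*a - 2*b + 3, LT = a.
f_4 = 2*a*b + 2*b**2 + a + b + 2, LT = a*b.

The S-polynomials (S(f_1,f_2), S(f_1,f_3), S(f_1,f_4), S(f_2,f_3), S(f_2,f_4), S(f_3,f_4)) all reduce to 0 modulo the current basis, so we have a Gröbner basis.
Inter-reduce: drop elements whose leading term is divisible by another's, tail-reduce, and make monic.
Reduced Gröbner basis: {a + 2, b}.
Label its elements g_1 = a + 2, g_2 = b.

Reduce p = 2*a**2 - 3*a*b + b - 1 modulo G:
  leading term a**2: subtract (2*a)·g_1 from 2*a**2 - 3*a*b + b - 1 → -3*a*b + 3*a + b - 1
  leading term a*b: subtract (-3*b)·g_1 from -3*a*b + 3*a + b - 1 → 3*a - 1
  leading term a: subtract (3)·g_1 from 3*a - 1 → 0
  normal form = 0.
Since the normal form is 0, p ∈ I.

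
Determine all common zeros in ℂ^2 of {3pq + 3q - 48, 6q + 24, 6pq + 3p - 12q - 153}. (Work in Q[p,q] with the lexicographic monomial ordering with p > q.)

Compute a lex Gröbner basis by Buchberger's algorithm.
f_1 = 3pq + 3q - 48, LT = pq.
f_2 = 6q + 24, LT = q.
f_3 = 6pq + 3p - 12q - 153, LT = pq.

S(f_1,f_2): lcm = pq. S = -4p + q - 16.
  leading term p: no divisor's leading term divides it; move -4p to the remainder.
  leading term q: subtract (\tfrac{1}{6})·f_2 from q - 16 → -20
  leading term 1: no divisor's leading term divides it; move -20 to the remainder.
  remainder -4p - 20 ≠ 0; add h_4 = -4p - 20 to the basis.

S(f_1,f_3): lcm = pq. S = -\tfrac{1}{2}p + 3q + \tfrac{19}{2}.
  leading term p: subtract (\tfrac{1}{8})·h_4 from -\tfrac{1}{2}p + 3q + \tfrac{19}{2} → 3q + 12
  leading term q: subtract (\tfrac{1}{2})·f_2 from 3q + 12 → 0
  remainder 0.

S(f_2,f_3): lcm = pq. S = \tfrac{7}{2}p + 2q + \tfrac{51}{2}.
  leading term p: subtract (-\tfrac{7}{8})·h_4 from \tfrac{7}{2}p + 2q + \tfrac{51}{2} → 2q + 8
  leading term q: subtract (\tfrac{1}{3})·f_2 from 2q + 8 → 0
  remainder 0.

S(f_1,h_4): lcm = pq. S = -4q - 16.
  leading term q: subtract (-\tfrac{2}{3})·f_2 from -4q - 16 → 0
  remainder 0.

S(f_2,h_4): leading monomials are coprime, so the S-polynomial reduces to 0 (Buchberger's first criterion).
S(f_3,h_4): lcm = pq. S = \tfrac{1}{2}p - 7q - \tfrac{51}{2}.
  leading term p: subtract (-\tfrac{1}{8})·h_4 from \tfrac{1}{2}p - 7q - \tfrac{51}{2} → -7q - 28
  leading term q: subtract (-\tfrac{7}{6})·f_2 from -7q - 28 → 0
  remainder 0.

Every S-polynomial of the final basis reduces to 0, so we have a Gröbner basis.
Inter-reduce: drop elements whose leading term is divisible by another's, tail-reduce, and make monic.
Reduced Gröbner basis: {p + 5, q + 4}.

The lex basis is triangular: the last element involves only q. Solving q + 4 = 0 gives q ∈ {-4}; substituting each value into the earlier elements determines the remaining variables.
  q = -4: the earlier basis element becomes p + 5 = 0, giving p = -5 — point (-5, -4).

{(-5, -4)}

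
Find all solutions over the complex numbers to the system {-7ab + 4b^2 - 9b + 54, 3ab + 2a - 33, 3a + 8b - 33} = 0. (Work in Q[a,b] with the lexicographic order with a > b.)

{(3, 3)}

Compute a lex Gröbner basis by Buchberger's algorithm.
f_1 = -7ab + 4b^2 - 9b + 54, LT = ab.
f_2 = 3ab + 2a - 33, LT = ab.
f_3 = 3a + 8b - 33, LT = a.

S(f_1,f_2): lcm = ab. S = -2/3a - 4/7b^2 + 9/7b + 23/7.
  leading term a: subtract (-2/9)·f_3 from -2/3a - 4/7b^2 + 9/7b + 23/7 → -4/7b^2 + 193/63b - 85/21
  leading term b^2: no divisor's leading term divides it; move -4/7b^2 to the remainder.
  leading term b: no divisor's leading term divides it; move 193/63b to the remainder.
  leading term 1: no divisor's leading term divides it; move -85/21 to the remainder.
  remainder -4/7b^2 + 193/63b - 85/21 ≠ 0; add h_4 = -4/7b^2 + 193/63b - 85/21 to the basis.

S(f_1,f_3): lcm = ab. S = -68/21b^2 + 86/7b - 54/7.
  leading term b^2: subtract (17/3)·h_4 from -68/21b^2 + 86/7b - 54/7 → -137/27b + 137/9
  leading term b: no divisor's leading term divides it; move -137/27b to the remainder.
  leading term 1: no divisor's leading term divides it; move 137/9 to the remainder.
  remainder -137/27b + 137/9 ≠ 0; add h_5 = -137/27b + 137/9 to the basis.

The other S-polynomials (S(f_2,f_3), S(f_1,h_4), S(f_2,h_4), S(f_3,h_4), S(f_1,h_5), S(f_2,h_5), S(f_3,h_5), S(h_4,h_5)) all reduce to 0 modulo the current basis, so we have a Gröbner basis.
Inter-reduce: drop elements whose leading term is divisible by another's, tail-reduce, and make monic.
Reduced Gröbner basis: {a - 3, b - 3}.

From the last basis element, b - 3 = 0, so b takes values in {3}. Each choice, substituted upward through the basis, yields the corresponding point(s) of the solution set.
  b = 3: the earlier basis element becomes a - 3 = 0, giving a = 3 — point (3, 3).
Each listed point satisfies every original equation (direct substitution).
Zero-dimensionality of the ideal guarantees finitely many solutions over ℂ.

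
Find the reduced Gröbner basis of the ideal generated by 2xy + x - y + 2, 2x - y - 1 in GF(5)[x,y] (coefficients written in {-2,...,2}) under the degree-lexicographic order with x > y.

G = {y^{2} - 2y, x + 2y + 2}

f_1 = 2xy + x - y + 2, LT = xy.
f_2 = 2x - y - 1, LT = x.

S(f_1,f_2): lcm = xy. S = -2y^{2} - 2x + 1.
  leading term y^{2}: no divisor's leading term divides it; move -2y^{2} to the remainder.
  leading term x: subtract (-1)·f_2 from -2x + 1 → -y
  leading term y: no divisor's leading term divides it; move -y to the remainder.
  remainder -2y^{2} - y ≠ 0; add g_3 = -2y^{2} - y to the basis.

The other S-polynomials (S(f_1,g_3), S(f_2,g_3)) all reduce to 0 modulo the current basis, so we have a Gröbner basis.
Inter-reduce: drop elements whose leading term is divisible by another's, tail-reduce, and make monic.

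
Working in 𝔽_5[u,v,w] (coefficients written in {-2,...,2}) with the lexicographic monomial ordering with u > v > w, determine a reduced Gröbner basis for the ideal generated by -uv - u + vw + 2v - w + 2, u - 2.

f_1 = -uv - u + vw + 2v - w + 2, LT = uv.
f_2 = u - 2, LT = u.

S(f_1,f_2): lcm = uv. S = u - vw + w - 2.
  leading term u: subtract (1)·f_2 from u - vw + w - 2 → -vw + w
  leading term vw: no divisor's leading term divides it; move -vw to the remainder.
  leading term w: no divisor's leading term divides it; move w to the remainder.
  remainder -vw + w ≠ 0; add g_3 = -vw + w to the basis.

The other S-polynomials (S(f_1,g_3), S(f_2,g_3)) all reduce to 0 modulo the current basis, so we have a Gröbner basis.
Inter-reduce: drop elements whose leading term is divisible by another's, tail-reduce, and make monic.

G = {u - 2, vw - w}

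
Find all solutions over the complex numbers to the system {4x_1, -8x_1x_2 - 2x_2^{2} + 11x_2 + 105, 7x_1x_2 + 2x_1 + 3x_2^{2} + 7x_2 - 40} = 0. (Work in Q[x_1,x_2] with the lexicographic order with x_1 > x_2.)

{(0, -5)}

Compute a lex Gröbner basis by Buchberger's algorithm.
f_1 = 4x_1, LT = x_1.
f_2 = -8x_1x_2 - 2x_2^{2} + 11x_2 + 105, LT = x_1x_2.
f_3 = 7x_1x_2 + 2x_1 + 3x_2^{2} + 7x_2 - 40, LT = x_1x_2.

S(f_1,f_2): lcm = x_1x_2. S = -\tfrac{1}{4}x_2^{2} + \tfrac{11}{8}x_2 + \tfrac{105}{8}.
  leading term x_2^{2}: no divisor's leading term divides it; move -\tfrac{1}{4}x_2^{2} to the remainder.
  leading term x_2: no divisor's leading term divides it; move \tfrac{11}{8}x_2 to the remainder.
  leading term 1: no divisor's leading term divides it; move \tfrac{105}{8} to the remainder.
  remainder -\tfrac{1}{4}x_2^{2} + \tfrac{11}{8}x_2 + \tfrac{105}{8} ≠ 0; add h_4 = -\tfrac{1}{4}x_2^{2} + \tfrac{11}{8}x_2 + \tfrac{105}{8} to the basis.

S(f_1,f_3): lcm = x_1x_2. S = -\tfrac{2}{7}x_1 - \tfrac{3}{7}x_2^{2} - x_2 + \tfrac{40}{7}.
  leading term x_1: subtract (-\tfrac{1}{14})·f_1 from -\tfrac{2}{7}x_1 - \tfrac{3}{7}x_2^{2} - x_2 + \tfrac{40}{7} → -\tfrac{3}{7}x_2^{2} - x_2 + \tfrac{40}{7}
  leading term x_2^{2}: subtract (\tfrac{12}{7})·h_4 from -\tfrac{3}{7}x_2^{2} - x_2 + \tfrac{40}{7} → -\tfrac{47}{14}x_2 - \tfrac{235}{14}
  leading term x_2: no divisor's leading term divides it; move -\tfrac{47}{14}x_2 to the remainder.
  leading term 1: no divisor's leading term divides it; move -\tfrac{235}{14} to the remainder.
  remainder -\tfrac{47}{14}x_2 - \tfrac{235}{14} ≠ 0; add h_5 = -\tfrac{47}{14}x_2 - \tfrac{235}{14} to the basis.

S(f_2,f_3): lcm = x_1x_2. S = -\tfrac{2}{7}x_1 - \tfrac{5}{28}x_2^{2} - \tfrac{19}{8}x_2 - \tfrac{415}{56}.
  leading term x_1: subtract (-\tfrac{1}{14})·f_1 from -\tfrac{2}{7}x_1 - \tfrac{5}{28}x_2^{2} - \tfrac{19}{8}x_2 - \tfrac{415}{56} → -\tfrac{5}{28}x_2^{2} - \tfrac{19}{8}x_2 - \tfrac{415}{56}
  leading term x_2^{2}: subtract (\tfrac{5}{7})·h_4 from -\tfrac{5}{28}x_2^{2} - \tfrac{19}{8}x_2 - \tfrac{415}{56} → -\tfrac{47}{14}x_2 - \tfrac{235}{14}
  leading term x_2: subtract (1)·h_5 from -\tfrac{47}{14}x_2 - \tfrac{235}{14} → 0
  remainder 0.

S(f_1,h_4): leading monomials are coprime, so the S-polynomial reduces to 0 (Buchberger's first criterion).
S(f_2,h_4): lcm = x_1x_2^{2}. S = \tfrac{11}{2}x_1x_2 + \tfrac{105}{2}x_1 + \tfrac{1}{4}x_2^{3} - \tfrac{11}{8}x_2^{2} - \tfrac{105}{8}x_2.
  leading term x_1x_2: subtract (\tfrac{11}{8}x_2)·f_1 from \tfrac{11}{2}x_1x_2 + \tfrac{105}{2}x_1 + \tfrac{1}{4}x_2^{3} - \tfrac{11}{8}x_2^{2} - \tfrac{105}{8}x_2 → \tfrac{105}{2}x_1 + \tfrac{1}{4}x_2^{3} - \tfrac{11}{8}x_2^{2} - \tfrac{105}{8}x_2
  leading term x_1: subtract (\tfrac{105}{8})·f_1 from \tfrac{105}{2}x_1 + \tfrac{1}{4}x_2^{3} - \tfrac{11}{8}x_2^{2} - \tfrac{105}{8}x_2 → \tfrac{1}{4}x_2^{3} - \tfrac{11}{8}x_2^{2} - \tfrac{105}{8}x_2
  leading term x_2^{3}: subtract (-x_2)·h_4 from \tfrac{1}{4}x_2^{3} - \tfrac{11}{8}x_2^{2} - \tfrac{105}{8}x_2 → 0
  remainder 0.

S(f_3,h_4): lcm = x_1x_2^{2}. S = \tfrac{81}{14}x_1x_2 + \tfrac{105}{2}x_1 + \tfrac{3}{7}x_2^{3} + x_2^{2} - \tfrac{40}{7}x_2.
  leading term x_1x_2: subtract (\tfrac{81}{56}x_2)·f_1 from \tfrac{81}{14}x_1x_2 + \tfrac{105}{2}x_1 + \tfrac{3}{7}x_2^{3} + x_2^{2} - \tfrac{40}{7}x_2 → \tfrac{105}{2}x_1 + \tfrac{3}{7}x_2^{3} + x_2^{2} - \tfrac{40}{7}x_2
  leading term x_1: subtract (\tfrac{105}{8})·f_1 from \tfrac{105}{2}x_1 + \tfrac{3}{7}x_2^{3} + x_2^{2} - \tfrac{40}{7}x_2 → \tfrac{3}{7}x_2^{3} + x_2^{2} - \tfrac{40}{7}x_2
  leading term x_2^{3}: subtract (-\tfrac{12}{7}x_2)·h_4 from \tfrac{3}{7}x_2^{3} + x_2^{2} - \tfrac{40}{7}x_2 → \tfrac{47}{14}x_2^{2} + \tfrac{235}{14}x_2
  leading term x_2^{2}: subtract (-\tfrac{94}{7})·h_4 from \tfrac{47}{14}x_2^{2} + \tfrac{235}{14}x_2 → \tfrac{141}{4}x_2 + \tfrac{705}{4}
  leading term x_2: subtract (-\tfrac{21}{2})·h_5 from \tfrac{141}{4}x_2 + \tfrac{705}{4} → 0
  remainder 0.

S(f_1,h_5): leading monomials are coprime, so the S-polynomial reduces to 0 (Buchberger's first criterion).
S(f_2,h_5): lcm = x_1x_2. S = -5x_1 + \tfrac{1}{4}x_2^{2} - \tfrac{11}{8}x_2 - \tfrac{105}{8}.
  leading term x_1: subtract (-\tfrac{5}{4})·f_1 from -5x_1 + \tfrac{1}{4}x_2^{2} - \tfrac{11}{8}x_2 - \tfrac{105}{8} → \tfrac{1}{4}x_2^{2} - \tfrac{11}{8}x_2 - \tfrac{105}{8}
  leading term x_2^{2}: subtract (-1)·h_4 from \tfrac{1}{4}x_2^{2} - \tfrac{11}{8}x_2 - \tfrac{105}{8} → 0
  remainder 0.

S(f_3,h_5): lcm = x_1x_2. S = -\tfrac{33}{7}x_1 + \tfrac{3}{7}x_2^{2} + x_2 - \tfrac{40}{7}.
  leading term x_1: subtract (-\tfrac{33}{28})·f_1 from -\tfrac{33}{7}x_1 + \tfrac{3}{7}x_2^{2} + x_2 - \tfrac{40}{7} → \tfrac{3}{7}x_2^{2} + x_2 - \tfrac{40}{7}
  leading term x_2^{2}: subtract (-\tfrac{12}{7})·h_4 from \tfrac{3}{7}x_2^{2} + x_2 - \tfrac{40}{7} → \tfrac{47}{14}x_2 + \tfrac{235}{14}
  leading term x_2: subtract (-1)·h_5 from \tfrac{47}{14}x_2 + \tfrac{235}{14} → 0
  remainder 0.

S(h_4,h_5): lcm = x_2^{2}. S = -\tfrac{21}{2}x_2 - \tfrac{105}{2}.
  leading term x_2: subtract (\tfrac{147}{47})·h_5 from -\tfrac{21}{2}x_2 - \tfrac{105}{2} → 0
  remainder 0.

Every S-polynomial of the final basis reduces to 0, so we have a Gröbner basis.
Inter-reduce: drop elements whose leading term is divisible by another's, tail-reduce, and make monic.
Reduced Gröbner basis: {x_1, x_2 + 5}.

Since the basis is lex-ordered, x_2 + 5 is univariate in x_2. Its roots are {-5}. Back-substituting each root into the other basis elements fixes the other coordinates.
  x_2 = -5: the earlier basis element becomes x_1 = 0, giving x_1 = 0 — point (0, -5).
Each listed point satisfies every original equation (direct substitution).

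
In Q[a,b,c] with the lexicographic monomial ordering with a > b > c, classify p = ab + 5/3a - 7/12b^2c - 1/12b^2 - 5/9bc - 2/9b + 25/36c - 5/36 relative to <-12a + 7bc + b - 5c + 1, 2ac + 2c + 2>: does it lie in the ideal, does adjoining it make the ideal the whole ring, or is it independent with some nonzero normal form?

First compute the reduced Gröbner basis of I by Buchberger's algorithm.
f_1 = -12a + 7bc + b - 5c + 1, LT = a.
f_2 = 2ac + 2c + 2, LT = ac.

S(f_1,f_2): lcm = ac. S = -7/12bc^2 - 1/12bc + 5/12c^2 - 13/12c - 1.
  leading term bc^2: no divisor's leading term divides it; move -7/12bc^2 to the remainder.
  leading term bc: no divisor's leading term divides it; move -1/12bc to the remainder.
  leading term c^2: no divisor's leading term divides it; move 5/12c^2 to the remainder.
  leading term c: no divisor's leading term divides it; move -13/12c to the remainder.
  leading term 1: no divisor's leading term divides it; move -1 to the remainder.
  remainder -7/12bc^2 - 1/12bc + 5/12c^2 - 13/12c - 1 ≠ 0; add h_3 = -7/12bc^2 - 1/12bc + 5/12c^2 - 13/12c - 1 to the basis.

The other S-polynomials (S(f_1,h_3), S(f_2,h_3)) all reduce to 0 modulo the current basis, so we have a Gröbner basis.
Inter-reduce: drop elements whose leading term is divisible by another's, tail-reduce, and make monic.
Reduced Gröbner basis: {a - 7/12bc - 1/12b + 5/12c - 1/12, bc^2 + 1/7bc - 5/7c^2 + 13/7c + 12/7}.
Label its elements g_1 = a - 7/12bc - 1/12b + 5/12c - 1/12, g_2 = bc^2 + 1/7bc - 5/7c^2 + 13/7c + 12/7.

Reduce p = ab + 5/3a - 7/12b^2c - 1/12b^2 - 5/9bc - 2/9b + 25/36c - 5/36 modulo G:
  leading term ab: subtract (b)·g_1 from ab + 5/3a - 7/12b^2c - 1/12b^2 - 5/9bc - 2/9b + 25/36c - 5/36 → 5/3a - 35/36bc - 5/36b + 25/36c - 5/36
  leading term a: subtract (5/3)·g_1 from 5/3a - 35/36bc - 5/36b + 25/36c - 5/36 → 0
  normal form = 0.
Since the normal form is 0, p ∈ I.

ab + 5/3a - 7/12b^2c - 1/12b^2 - 5/9bc - 2/9b + 25/36c - 5/36 lies in I (it reduces to 0).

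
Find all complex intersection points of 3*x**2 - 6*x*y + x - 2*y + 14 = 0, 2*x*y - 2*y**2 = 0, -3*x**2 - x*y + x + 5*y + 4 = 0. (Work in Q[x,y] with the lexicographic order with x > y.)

Compute a lex Gröbner basis by Buchberger's algorithm.
f_1 = 3*x**2 - 6*x*y + x - 2*y + 14, LT = x**2.
f_2 = 2*x*y - 2*y**2, LT = x*y.
f_3 = -3*x**2 - x*y + x + 5*y + 4, LT = x**2.

S(f_1,f_2): lcm = x**2*y. S = -x*y**2 + 1/3*x*y - 2/3*y**2 + 14/3*y.
  leading term x*y**2: subtract (-1/2*y)·f_2 from -x*y**2 + 1/3*x*y - 2/3*y**2 + 14/3*y → 1/3*x*y - y**3 - 2/3*y**2 + 14/3*y
  leading term x*y: subtract (1/6)·f_2 from 1/3*x*y - y**3 - 2/3*y**2 + 14/3*y → -y**3 - 1/3*y**2 + 14/3*y
  leading term y**3: no divisor's leading term divides it; move -y**3 to the remainder.
  leading term y**2: no divisor's leading term divides it; move -1/3*y**2 to the remainder.
  leading term y: no divisor's leading term divides it; move 14/3*y to the remainder.
  remainder -y**3 - 1/3*y**2 + 14/3*y ≠ 0; add h_4 = -y**3 - 1/3*y**2 + 14/3*y to the basis.

S(f_1,f_3): lcm = x**2. S = -7/3*x*y + 2/3*x + y + 6.
  leading term x*y: subtract (-7/6)·f_2 from -7/3*x*y + 2/3*x + y + 6 → 2/3*x - 7/3*y**2 + y + 6
  leading term x: no divisor's leading term divides it; move 2/3*x to the remainder.
  leading term y**2: no divisor's leading term divides it; move -7/3*y**2 to the remainder.
  leading term y: no divisor's leading term divides it; move y to the remainder.
  leading term 1: no divisor's leading term divides it; move 6 to the remainder.
  remainder 2/3*x - 7/3*y**2 + y + 6 ≠ 0; add h_5 = 2/3*x - 7/3*y**2 + y + 6 to the basis.

S(f_2,f_3): lcm = x**2*y. S = -4/3*x*y**2 + 1/3*x*y + 5/3*y**2 + 4/3*y.
  leading term x*y**2: subtract (-2/3*y)·f_2 from -4/3*x*y**2 + 1/3*x*y + 5/3*y**2 + 4/3*y → 1/3*x*y - 4/3*y**3 + 5/3*y**2 + 4/3*y
  leading term x*y: subtract (1/6)·f_2 from 1/3*x*y - 4/3*y**3 + 5/3*y**2 + 4/3*y → -4/3*y**3 + 2*y**2 + 4/3*y
  leading term y**3: subtract (4/3)·h_4 from -4/3*y**3 + 2*y**2 + 4/3*y → 22/9*y**2 - 44/9*y
  leading term y**2: no divisor's leading term divides it; move 22/9*y**2 to the remainder.
  leading term y: no divisor's leading term divides it; move -44/9*y to the remainder.
  remainder 22/9*y**2 - 44/9*y ≠ 0; add h_6 = 22/9*y**2 - 44/9*y to the basis.

S(f_1,h_4): leading monomials are coprime, so the S-polynomial reduces to 0 (Buchberger's first criterion).
S(f_2,h_4): lcm = x*y**3. S = -1/3*x*y**2 + 14/3*x*y - y**4.
  leading term x*y**2: subtract (-1/6*y)·f_2 from -1/3*x*y**2 + 14/3*x*y - y**4 → 14/3*x*y - y**4 - 1/3*y**3
  leading term x*y: subtract (7/3)·f_2 from 14/3*x*y - y**4 - 1/3*y**3 → -y**4 - 1/3*y**3 + 14/3*y**2
  leading term y**4: subtract (y)·h_4 from -y**4 - 1/3*y**3 + 14/3*y**2 → 0
  remainder 0.

S(f_3,h_4): leading monomials are coprime, so the S-polynomial reduces to 0 (Buchberger's first criterion).
S(f_1,h_5): lcm = x**2. S = 7/2*x*y**2 - 7/2*x*y - 26/3*x - 2/3*y + 14/3.
  leading term x*y**2: subtract (7/4*y)·f_2 from 7/2*x*y**2 - 7/2*x*y - 26/3*x - 2/3*y + 14/3 → -7/2*x*y - 26/3*x + 7/2*y**3 - 2/3*y + 14/3
  leading term x*y: subtract (-7/4)·f_2 from -7/2*x*y - 26/3*x + 7/2*y**3 - 2/3*y + 14/3 → -26/3*x + 7/2*y**3 - 7/2*y**2 - 2/3*y + 14/3
  leading term x: subtract (-13)·h_5 from -26/3*x + 7/2*y**3 - 7/2*y**2 - 2/3*y + 14/3 → 7/2*y**3 - 203/6*y**2 + 37/3*y + 248/3
  leading term y**3: subtract (-7/2)·h_4 from 7/2*y**3 - 203/6*y**2 + 37/3*y + 248/3 → -35*y**2 + 86/3*y + 248/3
  leading term y**2: subtract (-315/22)·h_6 from -35*y**2 + 86/3*y + 248/3 → -124/3*y + 248/3
  leading term y: no divisor's leading term divides it; move -124/3*y to the remainder.
  leading term 1: no divisor's leading term divides it; move 248/3 to the remainder.
  remainder -124/3*y + 248/3 ≠ 0; add h_7 = -124/3*y + 248/3 to the basis.

S(f_2,h_5): lcm = x*y. S = 7/2*y**3 - 5/2*y**2 - 9*y.
  leading term y**3: subtract (-7/2)·h_4 from 7/2*y**3 - 5/2*y**2 - 9*y → -11/3*y**2 + 22/3*y
  leading term y**2: subtract (-3/2)·h_6 from -11/3*y**2 + 22/3*y → 0
  remainder 0.

S(f_3,h_5): lcm = x**2. S = 7/2*x*y**2 - 7/6*x*y - 28/3*x - 5/3*y - 4/3.
  leading term x*y**2: subtract (7/4*y)·f_2 from 7/2*x*y**2 - 7/6*x*y - 28/3*x - 5/3*y - 4/3 → -7/6*x*y - 28/3*x + 7/2*y**3 - 5/3*y - 4/3
  leading term x*y: subtract (-7/12)·f_2 from -7/6*x*y - 28/3*x + 7/2*y**3 - 5/3*y - 4/3 → -28/3*x + 7/2*y**3 - 7/6*y**2 - 5/3*y - 4/3
  leading term x: subtract (-14)·h_5 from -28/3*x + 7/2*y**3 - 7/6*y**2 - 5/3*y - 4/3 → 7/2*y**3 - 203/6*y**2 + 37/3*y + 248/3
  leading term y**3: subtract (-7/2)·h_4 from 7/2*y**3 - 203/6*y**2 + 37/3*y + 248/3 → -35*y**2 + 86/3*y + 248/3
  leading term y**2: subtract (-315/22)·h_6 from -35*y**2 + 86/3*y + 248/3 → -124/3*y + 248/3
  leading term y: subtract (1)·h_7 from -124/3*y + 248/3 → 0
  remainder 0.

S(h_4,h_5): leading monomials are coprime, so the S-polynomial reduces to 0 (Buchberger's first criterion).
S(f_1,h_6): leading monomials are coprime, so the S-polynomial reduces to 0 (Buchberger's first criterion).
S(f_2,h_6): lcm = x*y**2. S = 2*x*y - y**3.
  leading term x*y: subtract (1)·f_2 from 2*x*y - y**3 → -y**3 + 2*y**2
  leading term y**3: subtract (1)·h_4 from -y**3 + 2*y**2 → 7/3*y**2 - 14/3*y
  leading term y**2: subtract (21/22)·h_6 from 7/3*y**2 - 14/3*y → 0
  remainder 0.

S(f_3,h_6): leading monomials are coprime, so the S-polynomial reduces to 0 (Buchberger's first criterion).
S(h_4,h_6): lcm = y**3. S = 7/3*y**2 - 14/3*y.
  leading term y**2: subtract (21/22)·h_6 from 7/3*y**2 - 14/3*y → 0
  remainder 0.

S(h_5,h_6): leading monomials are coprime, so the S-polynomial reduces to 0 (Buchberger's first criterion).
S(f_1,h_7): leading monomials are coprime, so the S-polynomial reduces to 0 (Buchberger's first criterion).
S(f_2,h_7): lcm = x*y. S = 2*x - y**2.
  leading term x: subtract (3)·h_5 from 2*x - y**2 → 6*y**2 - 3*y - 18
  leading term y**2: subtract (27/11)·h_6 from 6*y**2 - 3*y - 18 → 9*y - 18
  leading term y: subtract (-27/124)·h_7 from 9*y - 18 → 0
  remainder 0.

S(f_3,h_7): leading monomials are coprime, so the S-polynomial reduces to 0 (Buchberger's first criterion).
S(h_4,h_7): lcm = y**3. S = 7/3*y**2 - 14/3*y.
  leading term y**2: subtract (21/22)·h_6 from 7/3*y**2 - 14/3*y → 0
  remainder 0.

S(h_5,h_7): leading monomials are coprime, so the S-polynomial reduces to 0 (Buchberger's first criterion).
S(h_6,h_7): lcm = y**2. S = 0.
  remainder 0.

Every S-polynomial of the final basis reduces to 0, so we have a Gröbner basis.
Inter-reduce: drop elements whose leading term is divisible by another's, tail-reduce, and make monic.
Reduced Gröbner basis: {x - 2, y - 2}.

A lex Gröbner basis eliminates variables successively. Here y - 2 depends only on y, with roots {2}; lifting each root through the earlier basis elements recovers the full solutions.
  y = 2: the earlier basis element becomes x - 2 = 0, giving x = 2 — point (2, 2).
Check: every point annihilates each of the original generators.

{(2, 2)}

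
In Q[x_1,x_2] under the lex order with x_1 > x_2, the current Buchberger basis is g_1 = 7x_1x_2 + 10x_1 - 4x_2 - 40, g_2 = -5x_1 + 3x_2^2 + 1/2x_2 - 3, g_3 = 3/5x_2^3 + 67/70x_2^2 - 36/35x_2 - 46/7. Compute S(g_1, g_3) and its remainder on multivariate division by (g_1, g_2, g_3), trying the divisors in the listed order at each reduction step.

S(g_1, g_3) = -1/6x_1x_2^2 + 12/7x_1x_2 + 230/21x_1 - 4/7x_2^3 - 40/7x_2^2; remainder on division = 0.

lcm(LM(g_1), LM(g_3)) = x_1x_2^3.
S = (lcm/LT(g_1))·g_1 − (lcm/LT(g_3))·g_3 = -1/6x_1x_2^2 + 12/7x_1x_2 + 230/21x_1 - 4/7x_2^3 - 40/7x_2^2.
Reduce S modulo (g_1, g_2, g_3) in that order:
  leading term x_1x_2^2: subtract (-1/42x_2)·g_1 from -1/6x_1x_2^2 + 12/7x_1x_2 + 230/21x_1 - 4/7x_2^3 - 40/7x_2^2 → 41/21x_1x_2 + 230/21x_1 - 4/7x_2^3 - 122/21x_2^2 - 20/21x_2
  leading term x_1x_2: subtract (41/147)·g_1 from 41/21x_1x_2 + 230/21x_1 - 4/7x_2^3 - 122/21x_2^2 - 20/21x_2 → 400/49x_1 - 4/7x_2^3 - 122/21x_2^2 + 8/49x_2 + 1640/147
  leading term x_1: subtract (-80/49)·g_2 from 400/49x_1 - 4/7x_2^3 - 122/21x_2^2 + 8/49x_2 + 1640/147 → -4/7x_2^3 - 134/147x_2^2 + 48/49x_2 + 920/147
  leading term x_2^3: subtract (-20/21)·g_3 from -4/7x_2^3 - 134/147x_2^2 + 48/49x_2 + 920/147 → 0
The remainder is 0, so this S-polynomial contributes no new basis element.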